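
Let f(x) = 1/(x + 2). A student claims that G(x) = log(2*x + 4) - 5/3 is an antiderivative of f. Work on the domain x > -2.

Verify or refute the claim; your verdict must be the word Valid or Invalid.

d/dx[G] = 1/(x + 2)
This equals f(x) exactly, so the claim holds.

Valid - differentiating G returns exactly f.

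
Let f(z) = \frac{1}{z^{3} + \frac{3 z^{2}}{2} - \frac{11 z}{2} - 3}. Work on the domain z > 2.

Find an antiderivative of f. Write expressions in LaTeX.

An antiderivative is F(z) = - \frac{2 \left(2 \log{\left(2 z + 1 \right)} - \log{\left(z^{2} + z - 6 \right)}\right)}{25}.

The denominator factors as \left(z - 2\right) \left(z + 3\right) \left(2 z + 1\right); partial fractions split f into directly integrable pieces: - \frac{8}{25 \left(2 z + 1\right)} + \frac{2}{25 \left(z + 3\right)} + \frac{2}{25 \left(z - 2\right)}.
Check: d/dz[- \frac{2 \left(2 \log{\left(2 z + 1 \right)} - \log{\left(z^{2} + z - 6 \right)}\right)}{25}] = \frac{2}{2 z^{3} + 3 z^{2} - 11 z - 6}, which equals f(z).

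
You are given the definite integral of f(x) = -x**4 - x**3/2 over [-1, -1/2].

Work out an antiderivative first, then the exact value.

Antiderivative: F(x) = -x**5/5 - x**4/8; value = -49/640

The integrand splits into summands that can be handled one at a time.
F(x) = -x**5/5 - x**4/8 is an antiderivative of f.
Check: d/dx[-x**5/5 - x**4/8] = -x**4 - x**3/2 = f(x).
F(-1/2) = -1/640; F(-1) = 3/40.
Integral = F(-1/2) - F(-1) = -49/640.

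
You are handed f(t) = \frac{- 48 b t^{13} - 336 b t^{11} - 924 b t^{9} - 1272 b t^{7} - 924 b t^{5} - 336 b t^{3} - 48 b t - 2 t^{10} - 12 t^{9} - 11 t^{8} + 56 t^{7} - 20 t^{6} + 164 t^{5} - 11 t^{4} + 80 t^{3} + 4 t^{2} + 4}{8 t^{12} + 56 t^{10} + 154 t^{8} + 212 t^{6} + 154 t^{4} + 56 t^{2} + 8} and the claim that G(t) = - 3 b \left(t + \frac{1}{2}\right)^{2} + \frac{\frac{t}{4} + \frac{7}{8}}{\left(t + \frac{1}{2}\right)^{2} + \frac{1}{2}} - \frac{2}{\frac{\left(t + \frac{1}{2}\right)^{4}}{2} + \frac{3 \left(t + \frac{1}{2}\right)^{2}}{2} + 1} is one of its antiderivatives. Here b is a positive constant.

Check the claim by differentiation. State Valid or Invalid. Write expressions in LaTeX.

Invalid: d/dt[G] - f = \frac{- 98304 b t^{24} - 589824 b t^{23} - 2998272 b t^{22} - 10272768 b t^{21} - 30738432 b t^{20} - 74686464 b t^{19} - 162103296 b t^{18} - 303261696 b t^{17} - 513611904 b t^{16} - 769332480 b t^{15} - 1051012800 b t^{14} - 1284786624 b t^{13} - 1437161592 b t^{12} - 1443686784 b t^{11} - 1327000056 b t^{10} - 1092137712 b t^{9} - 819676590 b t^{8} - 544909344 b t^{7} - 327900876 b t^{6} - 170572656 b t^{5} - 79276974 b t^{4} - 30081600 b t^{3} - 9985896 b t^{2} - 2255040 b t - 437400 b + 8192 t^{21} + 116736 t^{20} + 561152 t^{19} + 1008128 t^{18} + 792576 t^{17} - 4962816 t^{16} - 19791872 t^{15} - 51446720 t^{14} - 95129440 t^{13} - 143855736 t^{12} - 178051920 t^{11} - 183735046 t^{10} - 159317780 t^{9} - 112088211 t^{8} - 65151432 t^{7} - 26965480 t^{6} - 7879748 t^{5} + 479693 t^{4} + 1028208 t^{3} + 650772 t^{2} + 78720 t + 6948}{32768 t^{24} + 196608 t^{23} + 999424 t^{22} + 3424256 t^{21} + 10246144 t^{20} + 24895488 t^{19} + 54034432 t^{18} + 101087232 t^{17} + 171203968 t^{16} + 256444160 t^{15} + 350337600 t^{14} + 428262208 t^{13} + 479053864 t^{12} + 481228928 t^{11} + 442333352 t^{10} + 364045904 t^{9} + 273225530 t^{8} + 181636448 t^{7} + 109300292 t^{6} + 56857552 t^{5} + 26425658 t^{4} + 10027200 t^{3} + 3328632 t^{2} + 751680 t + 145800}, which is not 0.

d/dt[G] = \frac{- 24576 b t^{13} - 159744 b t^{12} - 651264 b t^{11} - 1824768 b t^{10} - 3936768 b t^{9} - 6665472 b t^{8} - 9116160 b t^{7} - 10060032 b t^{6} - 8983200 b t^{5} - 6372624 b t^{4} - 3518064 b t^{3} - 1429272 b t^{2} - 391230 b t - 54675 b - 1024 t^{10} - 11264 t^{9} - 44800 t^{8} - 64512 t^{7} - 27264 t^{6} + 107904 t^{5} + 239136 t^{4} + 257856 t^{3} + 164844 t^{2} + 56820 t + 9981}{4096 t^{12} + 24576 t^{11} + 96256 t^{10} + 256000 t^{9} + 528128 t^{8} + 846848 t^{7} + 1095936 t^{6} + 1128704 t^{5} + 932848 t^{4} + 595680 t^{3} + 288504 t^{2} + 93960 t + 18225}
d/dt[G] - f(t) = \frac{- 98304 b t^{24} - 589824 b t^{23} - 2998272 b t^{22} - 10272768 b t^{21} - 30738432 b t^{20} - 74686464 b t^{19} - 162103296 b t^{18} - 303261696 b t^{17} - 513611904 b t^{16} - 769332480 b t^{15} - 1051012800 b t^{14} - 1284786624 b t^{13} - 1437161592 b t^{12} - 1443686784 b t^{11} - 1327000056 b t^{10} - 1092137712 b t^{9} - 819676590 b t^{8} - 544909344 b t^{7} - 327900876 b t^{6} - 170572656 b t^{5} - 79276974 b t^{4} - 30081600 b t^{3} - 9985896 b t^{2} - 2255040 b t - 437400 b + 8192 t^{21} + 116736 t^{20} + 561152 t^{19} + 1008128 t^{18} + 792576 t^{17} - 4962816 t^{16} - 19791872 t^{15} - 51446720 t^{14} - 95129440 t^{13} - 143855736 t^{12} - 178051920 t^{11} - 183735046 t^{10} - 159317780 t^{9} - 112088211 t^{8} - 65151432 t^{7} - 26965480 t^{6} - 7879748 t^{5} + 479693 t^{4} + 1028208 t^{3} + 650772 t^{2} + 78720 t + 6948}{32768 t^{24} + 196608 t^{23} + 999424 t^{22} + 3424256 t^{21} + 10246144 t^{20} + 24895488 t^{19} + 54034432 t^{18} + 101087232 t^{17} + 171203968 t^{16} + 256444160 t^{15} + 350337600 t^{14} + 428262208 t^{13} + 479053864 t^{12} + 481228928 t^{11} + 442333352 t^{10} + 364045904 t^{9} + 273225530 t^{8} + 181636448 t^{7} + 109300292 t^{6} + 56857552 t^{5} + 26425658 t^{4} + 10027200 t^{3} + 3328632 t^{2} + 751680 t + 145800} != 0.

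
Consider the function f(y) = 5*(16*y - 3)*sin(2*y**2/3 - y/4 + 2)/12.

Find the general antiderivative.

F(y) = -5*cos(2*y**2/3 - y/4 + 2) + C

The substitution u = 2*y**2/3 - y/4 + 2 works: f is exactly (dF/du)*(du/dy) for that inner function.
Check: d/dy[-5*cos(2*y**2/3 - y/4 + 2)] = 20*y*sin(2*y**2/3 - y/4 + 2)/3 - 5*sin(2*y**2/3 - y/4 + 2)/4, which equals f(y).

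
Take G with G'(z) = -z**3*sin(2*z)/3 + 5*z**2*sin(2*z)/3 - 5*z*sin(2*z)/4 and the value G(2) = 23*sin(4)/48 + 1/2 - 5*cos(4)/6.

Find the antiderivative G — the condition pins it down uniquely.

G(z) = z**3*cos(2*z)/6 - z**2*sin(2*z)/4 - 5*z**2*cos(2*z)/6 + 5*z*sin(2*z)/6 + 3*z*cos(2*z)/8 - 3*sin(2*z)/16 + 5*cos(2*z)/12 + 1/2

Integrate term by term and add the pieces.
A general antiderivative is z**3*cos(2*z)/6 - z**2*sin(2*z)/4 - 5*z**2*cos(2*z)/6 + 5*z*sin(2*z)/6 + 3*z*cos(2*z)/8 - 3*sin(2*z)/16 + 5*cos(2*z)/12 + C.
The condition gives C = 23*sin(4)/48 + 1/2 - 5*cos(4)/6 - (23*sin(4)/48 - 5*cos(4)/6) = 1/2.
So G(z) = z**3*cos(2*z)/6 - z**2*sin(2*z)/4 - 5*z**2*cos(2*z)/6 + 5*z*sin(2*z)/6 + 3*z*cos(2*z)/8 - 3*sin(2*z)/16 + 5*cos(2*z)/12 + 1/2.
Check: d/dz[z**3*cos(2*z)/6 - z**2*sin(2*z)/4 - 5*z**2*cos(2*z)/6 + 5*z*sin(2*z)/6 + 3*z*cos(2*z)/8 - 3*sin(2*z)/16 + 5*cos(2*z)/12 + 1/2] = -z**3*sin(2*z)/3 + 5*z**2*sin(2*z)/3 - 5*z*sin(2*z)/4 = G'(z).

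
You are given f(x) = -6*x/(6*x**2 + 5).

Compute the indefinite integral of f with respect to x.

The substitution u = 2*x**2 + 5/3 works: f is exactly (dF/du)*(du/dx) for that inner function.
Check: d/dx[-log(2*x**2 + 5/3)/2] = -6*x/(6*x**2 + 5) = f(x).

F(x) = -log(2*x**2 + 5/3)/2 + C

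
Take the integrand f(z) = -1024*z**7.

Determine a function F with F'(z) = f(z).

A first test for any F(z): its z-derivative must equal f(z) identically.
Check: d/dz[-128*z**8] = -1024*z**7 = f(z).

An antiderivative is F(z) = -128*z**8.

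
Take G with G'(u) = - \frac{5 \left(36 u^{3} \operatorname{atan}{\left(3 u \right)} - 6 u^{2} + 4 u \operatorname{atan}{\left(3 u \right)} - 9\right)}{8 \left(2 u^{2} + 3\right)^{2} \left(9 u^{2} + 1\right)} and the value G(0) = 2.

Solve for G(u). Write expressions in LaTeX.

Recognize the product-rule pattern: G'(u) = v'r + vr' with v = \frac{5}{16 \left(u^{2} + \frac{3}{2}\right)}, r = \operatorname{atan}{\left(3 u \right)}, so integration by parts undoes it.
A general antiderivative is \frac{5 \operatorname{atan}{\left(3 u \right)}}{16 \left(u^{2} + \frac{3}{2}\right)} + C.
The condition gives C = 2 - (0) = 2.
So G(u) = 2 + \frac{5 \operatorname{atan}{\left(3 u \right)}}{16 \left(u^{2} + \frac{3}{2}\right)}.
Check: d/du[2 + \frac{5 \operatorname{atan}{\left(3 u \right)}}{16 \left(u^{2} + \frac{3}{2}\right)}] = \frac{- 180 u^{3} \operatorname{atan}{\left(3 u \right)} + 30 u^{2} - 20 u \operatorname{atan}{\left(3 u \right)} + 45}{288 u^{6} + 896 u^{4} + 744 u^{2} + 72}, which equals G'(u).

G(u) = 2 + \frac{5 \operatorname{atan}{\left(3 u \right)}}{16 \left(u^{2} + \frac{3}{2}\right)}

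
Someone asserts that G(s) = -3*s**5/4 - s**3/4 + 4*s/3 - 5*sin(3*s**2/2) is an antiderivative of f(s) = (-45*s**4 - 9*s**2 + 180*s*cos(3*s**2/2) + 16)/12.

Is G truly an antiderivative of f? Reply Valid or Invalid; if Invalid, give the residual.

Invalid: d/ds[G] - f = -30*s*cos(3*s**2/2), which is not 0.

d/ds[G] = -15*s**4/4 - 3*s**2/4 - 15*s*cos(3*s**2/2) + 4/3
d/ds[G] - f(s) = -30*s*cos(3*s**2/2) != 0.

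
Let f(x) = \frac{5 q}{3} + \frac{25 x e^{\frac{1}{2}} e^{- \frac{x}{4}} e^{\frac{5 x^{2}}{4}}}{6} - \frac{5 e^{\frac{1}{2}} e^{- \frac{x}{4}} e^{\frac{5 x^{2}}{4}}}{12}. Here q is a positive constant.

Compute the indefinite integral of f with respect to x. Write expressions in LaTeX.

Integrate term by term and add the pieces.
Check: d/dx[\frac{5 q x}{3} + \frac{5 e^{\frac{1}{2}} e^{- \frac{x}{4}} e^{\frac{5 x^{2}}{4}}}{3}] = \frac{\left(20 q e^{\frac{x}{4}} + 50 x e^{\frac{1}{2}} e^{\frac{5 x^{2}}{4}} - 5 e^{\frac{1}{2}} e^{\frac{5 x^{2}}{4}}\right) e^{- \frac{x}{4}}}{12}, which equals f(x).

F(x) = \frac{5 q x}{3} + \frac{5 e^{\frac{1}{2}} e^{- \frac{x}{4}} e^{\frac{5 x^{2}}{4}}}{3} + C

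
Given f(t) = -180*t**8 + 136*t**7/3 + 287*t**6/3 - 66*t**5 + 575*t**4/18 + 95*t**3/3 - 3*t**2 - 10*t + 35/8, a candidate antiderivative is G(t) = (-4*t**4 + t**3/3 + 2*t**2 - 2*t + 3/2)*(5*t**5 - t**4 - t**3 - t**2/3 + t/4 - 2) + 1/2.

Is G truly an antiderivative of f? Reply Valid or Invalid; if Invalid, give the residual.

Valid: G'(t) = f(t).

d/dt[G] = -180*t**8 + 136*t**7/3 + 287*t**6/3 - 66*t**5 + 575*t**4/18 + 95*t**3/3 - 3*t**2 - 10*t + 35/8
This equals f(t) exactly, so the claim holds.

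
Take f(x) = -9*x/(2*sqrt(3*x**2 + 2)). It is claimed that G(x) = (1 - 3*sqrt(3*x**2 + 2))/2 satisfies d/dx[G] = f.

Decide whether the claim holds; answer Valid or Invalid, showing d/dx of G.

d/dx[G] = -9*x/(2*sqrt(3*x**2 + 2))
This equals f(x) exactly, so the claim holds.

Valid - differentiating G returns exactly f.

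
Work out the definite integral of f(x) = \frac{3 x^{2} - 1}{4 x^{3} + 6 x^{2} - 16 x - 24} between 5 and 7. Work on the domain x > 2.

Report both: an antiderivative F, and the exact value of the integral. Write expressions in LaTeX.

Factor the denominator (2 \left(x - 2\right) \left(x + 2\right) \left(2 x + 3\right)) and decompose: f = - \frac{23}{14 \left(2 x + 3\right)} + \frac{11}{8 \left(x + 2\right)} + \frac{11}{56 \left(x - 2\right)}; each piece integrates to a log, atan, or power term.
F(x) = \frac{11 \log{\left(x - 2 \right)} - 46 \log{\left(x + \frac{3}{2} \right)} + 77 \log{\left(x + 2 \right)}}{56} is an antiderivative of f.
Check: d/dx[\frac{11 \log{\left(x - 2 \right)} - 46 \log{\left(x + \frac{3}{2} \right)} + 77 \log{\left(x + 2 \right)}}{56}] = \frac{3 x^{2} - 1}{4 x^{3} + 6 x^{2} - 16 x - 24} = f(x).
F(7) = - \frac{23 \log{\left(\frac{17}{2} \right)}}{28} + \frac{11 \log{\left(5 \right)}}{56} + \frac{11 \log{\left(9 \right)}}{8}; F(5) = - \frac{23 \log{\left(\frac{13}{2} \right)}}{28} + \frac{11 \log{\left(3 \right)}}{56} + \frac{11 \log{\left(7 \right)}}{8}.
Integral = F(7) - F(5) = - \frac{11 \log{\left(7 \right)}}{8} - \frac{23 \log{\left(\frac{17}{2} \right)}}{28} - \frac{11 \log{\left(3 \right)}}{56} + \frac{11 \log{\left(5 \right)}}{56} + \frac{23 \log{\left(\frac{13}{2} \right)}}{28} + \frac{11 \log{\left(9 \right)}}{8}.

Antiderivative: F(x) = \frac{11 \log{\left(x - 2 \right)} - 46 \log{\left(x + \frac{3}{2} \right)} + 77 \log{\left(x + 2 \right)}}{56}; value = - \frac{11 \log{\left(7 \right)}}{8} - \frac{23 \log{\left(\frac{17}{2} \right)}}{28} - \frac{11 \log{\left(3 \right)}}{56} + \frac{11 \log{\left(5 \right)}}{56} + \frac{23 \log{\left(\frac{13}{2} \right)}}{28} + \frac{11 \log{\left(9 \right)}}{8}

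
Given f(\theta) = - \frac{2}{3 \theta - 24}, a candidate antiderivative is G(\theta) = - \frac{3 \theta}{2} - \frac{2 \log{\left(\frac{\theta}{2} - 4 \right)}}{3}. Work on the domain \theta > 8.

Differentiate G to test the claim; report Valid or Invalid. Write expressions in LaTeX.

d/d\theta[G] = \frac{68 - 9 \theta}{6 \theta - 48}
d/d\theta[G] - f(\theta) = - \frac{3}{2} != 0.

Invalid: d/d\theta[G] - f = - \frac{3}{2}, which is not 0.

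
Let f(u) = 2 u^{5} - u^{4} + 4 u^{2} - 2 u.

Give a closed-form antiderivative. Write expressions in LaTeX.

Integrate term by term and add the pieces.
Check: d/du[\frac{u^{2} \left(5 u^{4} - 3 u^{3} + 20 u - 15\right)}{15}] = 2 u^{5} - u^{4} + 4 u^{2} - 2 u = f(u).

An antiderivative is F(u) = \frac{u^{2} \left(5 u^{4} - 3 u^{3} + 20 u - 15\right)}{15}.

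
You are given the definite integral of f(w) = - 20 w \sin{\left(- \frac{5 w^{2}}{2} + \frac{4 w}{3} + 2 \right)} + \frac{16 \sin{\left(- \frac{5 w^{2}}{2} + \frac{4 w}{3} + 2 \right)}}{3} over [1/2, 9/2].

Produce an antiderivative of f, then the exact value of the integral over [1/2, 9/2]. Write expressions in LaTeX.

Antiderivative: F(w) = - 4 \cos{\left(- \frac{5 w^{2}}{2} + \frac{4 w}{3} + 2 \right)}; value = 4 \cos{\left(\frac{49}{24} \right)} - 4 \cos{\left(\frac{341}{8} \right)}

f matches the chain-rule pattern g'(h)*h' with inner function h(w) = - \frac{5 w^{2}}{2} + \frac{4 w}{3} + 2; substituting u = h(w) collapses the integral.
F(w) = - 4 \cos{\left(- \frac{5 w^{2}}{2} + \frac{4 w}{3} + 2 \right)} is an antiderivative of f.
Check: d/dw[- 4 \cos{\left(- \frac{5 w^{2}}{2} + \frac{4 w}{3} + 2 \right)}] = - 20 w \sin{\left(- \frac{5 w^{2}}{2} + \frac{4 w}{3} + 2 \right)} + \frac{16 \sin{\left(- \frac{5 w^{2}}{2} + \frac{4 w}{3} + 2 \right)}}{3} = f(w).
F(9/2) = - 4 \cos{\left(\frac{341}{8} \right)}; F(1/2) = - 4 \cos{\left(\frac{49}{24} \right)}.
Integral = F(9/2) - F(1/2) = 4 \cos{\left(\frac{49}{24} \right)} - 4 \cos{\left(\frac{341}{8} \right)}.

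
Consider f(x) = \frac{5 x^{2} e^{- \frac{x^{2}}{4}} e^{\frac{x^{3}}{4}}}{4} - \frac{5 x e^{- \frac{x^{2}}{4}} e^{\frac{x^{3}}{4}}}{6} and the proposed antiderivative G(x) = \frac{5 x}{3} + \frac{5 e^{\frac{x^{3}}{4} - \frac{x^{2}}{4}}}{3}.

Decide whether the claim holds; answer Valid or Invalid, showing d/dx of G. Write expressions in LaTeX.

d/dx[G] = \frac{5 x^{2} e^{- \frac{x^{2}}{4}} e^{\frac{x^{3}}{4}}}{4} - \frac{5 x e^{- \frac{x^{2}}{4}} e^{\frac{x^{3}}{4}}}{6} + \frac{5}{3}
d/dx[G] - f(x) = \frac{5}{3} != 0.

Invalid: d/dx[G] - f = \frac{5}{3}, which is not 0.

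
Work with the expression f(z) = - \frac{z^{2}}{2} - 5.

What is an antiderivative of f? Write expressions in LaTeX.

A first test for any F(z): its z-derivative must equal f(z) identically.
Check: d/dz[- \frac{z^{3}}{6} - 5 z] = - \frac{z^{2}}{2} - 5 = f(z).

An antiderivative is F(z) = - \frac{z^{3}}{6} - 5 z.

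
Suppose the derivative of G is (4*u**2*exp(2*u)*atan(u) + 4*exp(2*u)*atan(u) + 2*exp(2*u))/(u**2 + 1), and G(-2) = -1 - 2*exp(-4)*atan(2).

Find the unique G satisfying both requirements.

Recognize the product-rule pattern: G'(u) = v'r + vr' with v = 2*atan(u), r = exp(2*u), so integration by parts undoes it.
A general antiderivative is 2*exp(2*u)*atan(u) + C.
The condition gives C = -1 - 2*exp(-4)*atan(2) - (-2*exp(-4)*atan(2)) = -1.
So G(u) = 2*exp(2*u)*atan(u) - 1.
Check: d/du[2*exp(2*u)*atan(u) - 1] = (4*u**2*exp(2*u)*atan(u) + 4*exp(2*u)*atan(u) + 2*exp(2*u))/(u**2 + 1) = G'(u).

G(u) = 2*exp(2*u)*atan(u) - 1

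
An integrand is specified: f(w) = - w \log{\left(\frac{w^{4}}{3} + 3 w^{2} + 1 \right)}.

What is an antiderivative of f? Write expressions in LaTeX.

Check any antiderivative F(w) by computing F'(w) and comparing it with f(w).
Check: d/dw[- \frac{w^{2} \log{\left(\frac{w^{4}}{3} + 3 w^{2} + 1 \right)}}{2} + w^{2} + \left(- \frac{9}{4} + \frac{\sqrt{69}}{4}\right) \log{\left(w^{2} - \frac{\sqrt{69}}{2} + \frac{9}{2} \right)} + \left(- \frac{9}{4} - \frac{\sqrt{69}}{4}\right) \log{\left(w^{2} + \frac{\sqrt{69}}{2} + \frac{9}{2} \right)}] = - w \log{\left(\frac{w^{4}}{3} + 3 w^{2} + 1 \right)} = f(w).

An antiderivative is F(w) = - \frac{w^{2} \log{\left(\frac{w^{4}}{3} + 3 w^{2} + 1 \right)}}{2} + w^{2} + \left(- \frac{9}{4} + \frac{\sqrt{69}}{4}\right) \log{\left(w^{2} - \frac{\sqrt{69}}{2} + \frac{9}{2} \right)} + \left(- \frac{9}{4} - \frac{\sqrt{69}}{4}\right) \log{\left(w^{2} + \frac{\sqrt{69}}{2} + \frac{9}{2} \right)}.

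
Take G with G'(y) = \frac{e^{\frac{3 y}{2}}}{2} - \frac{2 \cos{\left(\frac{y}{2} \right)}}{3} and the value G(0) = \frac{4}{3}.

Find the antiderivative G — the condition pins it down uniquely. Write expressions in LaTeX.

G(y) = \frac{e^{\frac{3 y}{2}}}{3} - \frac{4 \sin{\left(\frac{y}{2} \right)}}{3} + 1

The integrand splits into summands that can be handled one at a time.
A general antiderivative is \frac{e^{\frac{3 y}{2}}}{3} - \frac{4 \sin{\left(\frac{y}{2} \right)}}{3} + C.
The condition gives C = \frac{4}{3} - (\frac{1}{3}) = 1.
So G(y) = \frac{e^{\frac{3 y}{2}}}{3} - \frac{4 \sin{\left(\frac{y}{2} \right)}}{3} + 1.
Check: d/dy[\frac{e^{\frac{3 y}{2}}}{3} - \frac{4 \sin{\left(\frac{y}{2} \right)}}{3} + 1] = \frac{e^{\frac{3 y}{2}}}{2} - \frac{2 \cos{\left(\frac{y}{2} \right)}}{3} = G'(y).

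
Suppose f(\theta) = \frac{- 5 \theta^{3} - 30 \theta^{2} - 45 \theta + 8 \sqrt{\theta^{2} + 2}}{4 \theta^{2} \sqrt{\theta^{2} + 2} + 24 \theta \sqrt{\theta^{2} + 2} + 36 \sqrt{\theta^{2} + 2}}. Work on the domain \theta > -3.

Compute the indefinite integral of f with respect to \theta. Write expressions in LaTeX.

A candidate is checked by its d/d\theta: the result must match f(\theta).
Check: d/d\theta[- \frac{5 \sqrt{\theta^{2} + 2}}{4} - \frac{4}{2 \theta + 6}] = \frac{- 5 \theta^{3} - 30 \theta^{2} - 45 \theta + 8 \sqrt{\theta^{2} + 2}}{4 \theta^{2} \sqrt{\theta^{2} + 2} + 24 \theta \sqrt{\theta^{2} + 2} + 36 \sqrt{\theta^{2} + 2}} = f(\theta).

F(\theta) = - \frac{5 \sqrt{\theta^{2} + 2}}{4} - \frac{4}{2 \theta + 6} + C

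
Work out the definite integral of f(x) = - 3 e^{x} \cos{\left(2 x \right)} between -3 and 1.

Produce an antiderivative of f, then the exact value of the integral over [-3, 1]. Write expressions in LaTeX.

Antiderivative: F(x) = - \frac{6 e^{x} \sin{\left(2 x \right)}}{5} - \frac{3 e^{x} \cos{\left(2 x \right)}}{5}; value = - \frac{6 e \sin{\left(2 \right)}}{5} - \frac{6 \sin{\left(6 \right)}}{5 e^{3}} + \frac{3 \cos{\left(6 \right)}}{5 e^{3}} - \frac{3 e \cos{\left(2 \right)}}{5}

Any candidate F(x) must reproduce f(x) exactly when differentiated.
F(x) = - \frac{6 e^{x} \sin{\left(2 x \right)}}{5} - \frac{3 e^{x} \cos{\left(2 x \right)}}{5} is an antiderivative of f.
Check: d/dx[- \frac{6 e^{x} \sin{\left(2 x \right)}}{5} - \frac{3 e^{x} \cos{\left(2 x \right)}}{5}] = - 3 e^{x} \cos{\left(2 x \right)} = f(x).
F(1) = - \frac{6 e \sin{\left(2 \right)}}{5} - \frac{3 e \cos{\left(2 \right)}}{5}; F(-3) = - \frac{3 \cos{\left(6 \right)}}{5 e^{3}} + \frac{6 \sin{\left(6 \right)}}{5 e^{3}}.
Integral = F(1) - F(-3) = - \frac{6 e \sin{\left(2 \right)}}{5} - \frac{6 \sin{\left(6 \right)}}{5 e^{3}} + \frac{3 \cos{\left(6 \right)}}{5 e^{3}} - \frac{3 e \cos{\left(2 \right)}}{5}.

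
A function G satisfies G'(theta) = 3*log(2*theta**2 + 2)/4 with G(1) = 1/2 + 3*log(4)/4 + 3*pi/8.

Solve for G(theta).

Since d/dtheta undoes antidifferentiation here, G(theta) must give back the stated G'(theta).
A general antiderivative is 3*theta*log(2*theta**2 + 2)/4 - 3*theta/2 + 3*atan(theta)/2 + C.
The condition gives C = 1/2 + 3*log(4)/4 + 3*pi/8 - (-3/2 + 3*log(4)/4 + 3*pi/8) = 2.
So G(theta) = 3*theta*log(2*theta**2 + 2)/4 - 3*theta/2 + 3*atan(theta)/2 + 2.
Check: d/dtheta[3*theta*log(2*theta**2 + 2)/4 - 3*theta/2 + 3*atan(theta)/2 + 2] = 3*log(theta**2 + 1)/4 + 3*log(2)/4, which equals G'(theta).

G(theta) = 3*theta*log(2*theta**2 + 2)/4 - 3*theta/2 + 3*atan(theta)/2 + 2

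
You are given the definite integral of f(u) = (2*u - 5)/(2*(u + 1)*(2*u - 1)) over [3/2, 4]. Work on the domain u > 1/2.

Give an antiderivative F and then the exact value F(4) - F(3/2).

Antiderivative: F(u) = -2*log(u - 1/2)/3 + 7*log(u + 1)/6; value = -7*log(5/2)/6 - 2*log(7/2)/3 + 7*log(5)/6

Factor the denominator (2*(u + 1)*(2*u - 1)) and decompose: f = -4/(3*(2*u - 1)) + 7/(6*(u + 1)); each piece integrates to a log, atan, or power term.
F(u) = -2*log(u - 1/2)/3 + 7*log(u + 1)/6 is an antiderivative of f.
Check: d/du[-2*log(u - 1/2)/3 + 7*log(u + 1)/6] = (2*u - 5)/(4*u**2 + 2*u - 2), which equals f(u).
F(4) = -2*log(7/2)/3 + 7*log(5)/6; F(3/2) = 7*log(5/2)/6.
Integral = F(4) - F(3/2) = -7*log(5/2)/6 - 2*log(7/2)/3 + 7*log(5)/6.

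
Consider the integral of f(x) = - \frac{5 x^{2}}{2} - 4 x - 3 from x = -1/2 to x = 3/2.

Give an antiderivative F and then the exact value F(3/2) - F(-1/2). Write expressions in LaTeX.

Integrate term by term and add the pieces.
F(x) = - \frac{x \left(5 x^{2} + 12 x + 18\right)}{6} is an antiderivative of f.
Check: d/dx[- \frac{x \left(5 x^{2} + 12 x + 18\right)}{6}] = - \frac{5 x^{2}}{2} - 4 x - 3 = f(x).
F(3/2) = - \frac{189}{16}; F(-1/2) = \frac{53}{48}.
Integral = F(3/2) - F(-1/2) = - \frac{155}{12}.

Antiderivative: F(x) = - \frac{x \left(5 x^{2} + 12 x + 18\right)}{6}; value = - \frac{155}{12}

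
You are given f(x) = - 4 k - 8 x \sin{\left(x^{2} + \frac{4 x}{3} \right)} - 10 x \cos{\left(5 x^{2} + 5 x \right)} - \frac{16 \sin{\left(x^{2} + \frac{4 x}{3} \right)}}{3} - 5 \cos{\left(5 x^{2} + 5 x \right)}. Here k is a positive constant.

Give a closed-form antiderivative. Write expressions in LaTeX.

Integrate term by term and add the pieces.
Check: d/dx[- 4 k x - \sin{\left(5 x^{2} + 5 x \right)} + 4 \cos{\left(x^{2} + \frac{4 x}{3} \right)}] = - 4 k - 8 x \sin{\left(x^{2} + \frac{4 x}{3} \right)} - 10 x \cos{\left(5 x^{2} + 5 x \right)} - \frac{16 \sin{\left(x^{2} + \frac{4 x}{3} \right)}}{3} - 5 \cos{\left(5 x^{2} + 5 x \right)} = f(x).

An antiderivative is F(x) = - 4 k x - \sin{\left(5 x^{2} + 5 x \right)} + 4 \cos{\left(x^{2} + \frac{4 x}{3} \right)}.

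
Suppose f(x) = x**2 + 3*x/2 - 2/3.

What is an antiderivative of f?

The integrand splits into summands that can be handled one at a time.
Check: d/dx[x**3/3 + 3*x**2/4 - 2*x/3] = x**2 + 3*x/2 - 2/3 = f(x).

An antiderivative is F(x) = x**3/3 + 3*x**2/4 - 2*x/3.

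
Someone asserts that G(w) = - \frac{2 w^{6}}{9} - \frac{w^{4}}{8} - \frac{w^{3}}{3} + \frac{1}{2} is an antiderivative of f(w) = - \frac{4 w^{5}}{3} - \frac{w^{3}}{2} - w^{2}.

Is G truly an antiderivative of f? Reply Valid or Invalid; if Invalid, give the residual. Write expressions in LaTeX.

d/dw[G] = - \frac{4 w^{5}}{3} - \frac{w^{3}}{2} - w^{2}
This equals f(w) exactly, so the claim holds.

Valid. The derivative of G reproduces f.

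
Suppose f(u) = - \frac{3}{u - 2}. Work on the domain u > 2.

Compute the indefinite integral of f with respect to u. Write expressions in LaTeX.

F(u) = - 3 \log{\left(\frac{3 u}{2} - 3 \right)} + C

A first test for any F(u): its u-derivative must equal f(u) identically.
Check: d/du[- 3 \log{\left(\frac{3 u}{2} - 3 \right)}] = - \frac{3}{u - 2} = f(u).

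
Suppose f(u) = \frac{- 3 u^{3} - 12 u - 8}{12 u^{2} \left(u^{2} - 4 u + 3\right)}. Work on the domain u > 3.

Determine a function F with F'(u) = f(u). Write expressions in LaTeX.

The denominator factors as 12 u^{2} \left(u - 3\right) \left(u - 1\right); partial fractions split f into directly integrable pieces: \frac{23}{24 \left(u - 1\right)} - \frac{125}{216 \left(u - 3\right)} - \frac{17}{27 u} - \frac{2}{9 u^{2}}.
Check: d/du[\frac{- 136 u \log{\left(u \right)} - 125 u \log{\left(u - 3 \right)} + 207 u \log{\left(u - 1 \right)} + 48}{216 u}] = \frac{- 3 u^{3} - 12 u - 8}{12 u^{4} - 48 u^{3} + 36 u^{2}}, which equals f(u).

An antiderivative is F(u) = \frac{- 136 u \log{\left(u \right)} - 125 u \log{\left(u - 3 \right)} + 207 u \log{\left(u - 1 \right)} + 48}{216 u}.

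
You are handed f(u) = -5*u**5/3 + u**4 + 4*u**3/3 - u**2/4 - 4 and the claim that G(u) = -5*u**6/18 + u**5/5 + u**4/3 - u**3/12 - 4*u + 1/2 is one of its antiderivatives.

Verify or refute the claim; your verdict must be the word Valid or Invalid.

d/du[G] = -5*u**5/3 + u**4 + 4*u**3/3 - u**2/4 - 4
This equals f(u) exactly, so the claim holds.

Valid. The derivative of G reproduces f.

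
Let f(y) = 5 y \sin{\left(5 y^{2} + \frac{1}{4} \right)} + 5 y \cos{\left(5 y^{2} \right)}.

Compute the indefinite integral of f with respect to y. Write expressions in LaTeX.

The integrand splits into summands that can be handled one at a time.
Check: d/dy[\frac{\sin{\left(5 y^{2} \right)}}{2} - \frac{\cos{\left(5 y^{2} + \frac{1}{4} \right)}}{2}] = 5 y \sin{\left(5 y^{2} + \frac{1}{4} \right)} + 5 y \cos{\left(5 y^{2} \right)} = f(y).

F(y) = \frac{\sin{\left(5 y^{2} \right)}}{2} - \frac{\cos{\left(5 y^{2} + \frac{1}{4} \right)}}{2} + C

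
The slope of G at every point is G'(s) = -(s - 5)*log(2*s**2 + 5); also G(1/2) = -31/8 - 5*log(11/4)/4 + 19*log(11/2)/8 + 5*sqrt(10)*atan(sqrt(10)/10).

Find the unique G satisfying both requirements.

G(s) = -s**2*log(2*s**2 + 5)/2 + s**2/2 + 5*s*log(2*s**2 + 5) - 10*s - 5*log(s**2 + 5/2)/4 + 5*sqrt(10)*atan(sqrt(10)*s/5) + 1

For G(s) to be correct, d/ds[G] must agree with the stated G'(s) identically.
A general antiderivative is s**2/2 - 10*s + (-s**2/2 + 5*s)*log(2*s**2 + 5) - 5*log(s**2 + 5/2)/4 + 5*sqrt(10)*atan(sqrt(10)*s/5) + C.
The condition gives C = -31/8 - 5*log(11/4)/4 + 19*log(11/2)/8 + 5*sqrt(10)*atan(sqrt(10)/10) - (-39/8 - 5*log(11/4)/4 + 19*log(11/2)/8 + 5*sqrt(10)*atan(sqrt(10)/10)) = 1.
So G(s) = -s**2*log(2*s**2 + 5)/2 + s**2/2 + 5*s*log(2*s**2 + 5) - 10*s - 5*log(s**2 + 5/2)/4 + 5*sqrt(10)*atan(sqrt(10)*s/5) + 1.
Check: d/ds[-s**2*log(2*s**2 + 5)/2 + s**2/2 + 5*s*log(2*s**2 + 5) - 10*s - 5*log(s**2 + 5/2)/4 + 5*sqrt(10)*atan(sqrt(10)*s/5) + 1] = -s*log(2*s**2 + 5) + 5*log(2*s**2 + 5), which equals G'(s).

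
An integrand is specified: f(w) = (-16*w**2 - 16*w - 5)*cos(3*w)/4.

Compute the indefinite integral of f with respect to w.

Check any antiderivative F(w) by computing F'(w) and comparing it with f(w).
Check: d/dw[-4*w**2*sin(3*w)/3 - 4*w*sin(3*w)/3 - 8*w*cos(3*w)/9 - 13*sin(3*w)/108 - 4*cos(3*w)/9] = -4*w**2*cos(3*w) - 4*w*cos(3*w) - 5*cos(3*w)/4, which equals f(w).

F(w) = -4*w**2*sin(3*w)/3 - 4*w*sin(3*w)/3 - 8*w*cos(3*w)/9 - 13*sin(3*w)/108 - 4*cos(3*w)/9 + C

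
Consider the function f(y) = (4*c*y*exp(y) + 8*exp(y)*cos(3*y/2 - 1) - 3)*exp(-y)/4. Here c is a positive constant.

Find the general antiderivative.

Any candidate F(y) must reproduce f(y) exactly when differentiated.
Check: d/dy[(6*c*y**2*exp(y) + 16*exp(y)*sin(3*y/2 - 1) + 9)*exp(-y)/12] = (4*c*y*exp(y) + 8*exp(y)*cos(3*y/2 - 1) - 3)*exp(-y)/4 = f(y).

F(y) = (6*c*y**2*exp(y) + 16*exp(y)*sin(3*y/2 - 1) + 9)*exp(-y)/12 + C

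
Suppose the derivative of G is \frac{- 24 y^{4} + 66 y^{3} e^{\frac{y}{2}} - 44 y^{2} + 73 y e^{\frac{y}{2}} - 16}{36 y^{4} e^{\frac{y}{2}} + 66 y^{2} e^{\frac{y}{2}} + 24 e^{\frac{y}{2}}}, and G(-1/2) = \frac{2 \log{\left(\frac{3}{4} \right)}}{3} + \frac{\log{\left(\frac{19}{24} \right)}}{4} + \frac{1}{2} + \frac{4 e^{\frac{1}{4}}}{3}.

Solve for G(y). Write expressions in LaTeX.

G(y) = \frac{\log{\left(\frac{y^{2}}{2} + \frac{2}{3} \right)}}{4} + \frac{2 \log{\left(y^{2} + \frac{1}{2} \right)}}{3} + \frac{1}{2} + \frac{4 e^{- \frac{y}{2}}}{3}

A first test for any G(y): its y-derivative must equal the given G'(y).
A general antiderivative is \frac{\log{\left(\frac{y^{2}}{2} + \frac{2}{3} \right)}}{4} + \frac{2 \log{\left(y^{2} + \frac{1}{2} \right)}}{3} + \frac{4 e^{- \frac{y}{2}}}{3} + C.
The condition gives C = \frac{2 \log{\left(\frac{3}{4} \right)}}{3} + \frac{\log{\left(\frac{19}{24} \right)}}{4} + \frac{1}{2} + \frac{4 e^{\frac{1}{4}}}{3} - (\frac{2 \log{\left(\frac{3}{4} \right)}}{3} + \frac{\log{\left(\frac{19}{24} \right)}}{4} + \frac{4 e^{\frac{1}{4}}}{3}) = \frac{1}{2}.
So G(y) = \frac{\log{\left(\frac{y^{2}}{2} + \frac{2}{3} \right)}}{4} + \frac{2 \log{\left(y^{2} + \frac{1}{2} \right)}}{3} + \frac{1}{2} + \frac{4 e^{- \frac{y}{2}}}{3}.
Check: d/dy[\frac{\log{\left(\frac{y^{2}}{2} + \frac{2}{3} \right)}}{4} + \frac{2 \log{\left(y^{2} + \frac{1}{2} \right)}}{3} + \frac{1}{2} + \frac{4 e^{- \frac{y}{2}}}{3}] = \frac{- 24 y^{4} + 66 y^{3} e^{\frac{y}{2}} - 44 y^{2} + 73 y e^{\frac{y}{2}} - 16}{36 y^{4} e^{\frac{y}{2}} + 66 y^{2} e^{\frac{y}{2}} + 24 e^{\frac{y}{2}}} = G'(y).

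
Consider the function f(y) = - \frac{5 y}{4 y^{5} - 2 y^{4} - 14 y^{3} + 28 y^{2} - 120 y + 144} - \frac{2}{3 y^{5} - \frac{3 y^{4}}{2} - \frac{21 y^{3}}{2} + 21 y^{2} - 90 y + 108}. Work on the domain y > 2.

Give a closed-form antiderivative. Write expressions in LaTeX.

An antiderivative is F(y) = - \frac{19 \log{\left(y - 2 \right)}}{120} + \frac{122 \log{\left(y - \frac{3}{2} \right)}}{675} + \frac{37 \log{\left(y + 3 \right)}}{3510} - \frac{257 \log{\left(y^{2} + 4 \right)}}{15600} + \frac{301 \operatorname{atan}{\left(\frac{y}{2} \right)}}{7800}.

Factor the denominator (6 \left(y - 2\right) \left(y + 3\right) \left(2 y - 3\right) \left(y^{2} + 4\right)) and decompose: f = - \frac{257 y - 602}{7800 \left(y^{2} + 4\right)} + \frac{244}{675 \left(2 y - 3\right)} + \frac{37}{3510 \left(y + 3\right)} - \frac{19}{120 \left(y - 2\right)}; each piece integrates to a log, atan, or power term.
Check: d/dy[- \frac{19 \log{\left(y - 2 \right)}}{120} + \frac{122 \log{\left(y - \frac{3}{2} \right)}}{675} + \frac{37 \log{\left(y + 3 \right)}}{3510} - \frac{257 \log{\left(y^{2} + 4 \right)}}{15600} + \frac{301 \operatorname{atan}{\left(\frac{y}{2} \right)}}{7800}] = \frac{- 15 y - 8}{12 y^{5} - 6 y^{4} - 42 y^{3} + 84 y^{2} - 360 y + 432}, which equals f(y).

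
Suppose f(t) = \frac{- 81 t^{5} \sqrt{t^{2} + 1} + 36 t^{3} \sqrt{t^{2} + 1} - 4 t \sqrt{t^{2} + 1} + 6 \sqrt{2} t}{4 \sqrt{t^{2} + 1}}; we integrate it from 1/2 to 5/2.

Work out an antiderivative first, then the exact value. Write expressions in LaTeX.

Antiderivative: F(t) = - \frac{27 t^{6}}{8} + \frac{9 t^{4}}{4} - \frac{t^{2}}{2} + \frac{3 \sqrt{2 t^{2} + 2}}{2}; value = - \frac{47307}{64} - \frac{3 \sqrt{10}}{4} + \frac{3 \sqrt{58}}{4}

Recover f(t) by differentiating a candidate F(t); any mismatch rules it out.
F(t) = - \frac{27 t^{6}}{8} + \frac{9 t^{4}}{4} - \frac{t^{2}}{2} + \frac{3 \sqrt{2 t^{2} + 2}}{2} is an antiderivative of f.
Check: d/dt[- \frac{27 t^{6}}{8} + \frac{9 t^{4}}{4} - \frac{t^{2}}{2} + \frac{3 \sqrt{2 t^{2} + 2}}{2}] = \frac{- 81 t^{5} \sqrt{t^{2} + 1} + 36 t^{3} \sqrt{t^{2} + 1} - 4 t \sqrt{t^{2} + 1} + 6 \sqrt{2} t}{4 \sqrt{t^{2} + 1}} = f(t).
F(5/2) = - \frac{378475}{512} + \frac{3 \sqrt{58}}{4}; F(1/2) = - \frac{19}{512} + \frac{3 \sqrt{10}}{4}.
Integral = F(5/2) - F(1/2) = - \frac{47307}{64} - \frac{3 \sqrt{10}}{4} + \frac{3 \sqrt{58}}{4}.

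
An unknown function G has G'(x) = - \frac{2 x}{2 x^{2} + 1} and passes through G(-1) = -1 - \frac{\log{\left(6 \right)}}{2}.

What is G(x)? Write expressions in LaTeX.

The substitution u = 4 x^{2} + 2 works: G'(x) is exactly (dG/du)*(du/dx) for that inner function.
A general antiderivative is - \frac{\log{\left(4 x^{2} + 2 \right)}}{2} + C.
The condition gives C = -1 - \frac{\log{\left(6 \right)}}{2} - (- \frac{\log{\left(6 \right)}}{2}) = -1.
So G(x) = - \frac{\log{\left(4 x^{2} + 2 \right)} + 2}{2}.
Check: d/dx[- \frac{\log{\left(4 x^{2} + 2 \right)} + 2}{2}] = - \frac{2 x}{2 x^{2} + 1} = G'(x).

G(x) = - \frac{\log{\left(4 x^{2} + 2 \right)} + 2}{2}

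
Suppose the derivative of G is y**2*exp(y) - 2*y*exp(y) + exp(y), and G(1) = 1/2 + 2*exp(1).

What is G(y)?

G'(y) has the shape u'v + uv' for u = y**2 - 4*y + 5 and v = exp(y) — it is the derivative of the product u*v.
A general antiderivative is (y**2 - 4*y + 5)*exp(y) + C.
The condition gives C = 1/2 + 2*exp(1) - (2*exp(1)) = 1/2.
So G(y) = (2*y**2*exp(y) - 8*y*exp(y) + 10*exp(y) + 1)/2.
Check: d/dy[(2*y**2*exp(y) - 8*y*exp(y) + 10*exp(y) + 1)/2] = y**2*exp(y) - 2*y*exp(y) + exp(y) = G'(y).

G(y) = (2*y**2*exp(y) - 8*y*exp(y) + 10*exp(y) + 1)/2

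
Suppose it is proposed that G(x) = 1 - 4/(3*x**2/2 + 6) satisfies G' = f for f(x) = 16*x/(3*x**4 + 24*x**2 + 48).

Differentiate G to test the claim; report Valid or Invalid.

d/dx[G] = 16*x/(3*x**4 + 24*x**2 + 48)
This equals f(x) exactly, so the claim holds.

Valid - the claim checks out under differentiation.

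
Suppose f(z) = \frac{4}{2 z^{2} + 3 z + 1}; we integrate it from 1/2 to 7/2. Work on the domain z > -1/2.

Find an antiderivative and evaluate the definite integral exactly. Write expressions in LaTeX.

Antiderivative: F(z) = - 4 \left(- \log{\left(z + \frac{1}{2} \right)} + \log{\left(z + 1 \right)}\right); value = - 4 \log{\left(\frac{9}{2} \right)} + 4 \log{\left(\frac{3}{2} \right)} + 4 \log{\left(4 \right)}

The denominator factors as \left(z + 1\right) \left(2 z + 1\right); partial fractions split f into directly integrable pieces: \frac{8}{2 z + 1} - \frac{4}{z + 1}.
F(z) = - 4 \left(- \log{\left(z + \frac{1}{2} \right)} + \log{\left(z + 1 \right)}\right) is an antiderivative of f.
Check: d/dz[- 4 \left(- \log{\left(z + \frac{1}{2} \right)} + \log{\left(z + 1 \right)}\right)] = \frac{4}{2 z^{2} + 3 z + 1} = f(z).
F(7/2) = - 4 \log{\left(\frac{9}{2} \right)} + 4 \log{\left(4 \right)}; F(1/2) = - 4 \log{\left(\frac{3}{2} \right)}.
Integral = F(7/2) - F(1/2) = - 4 \log{\left(\frac{9}{2} \right)} + 4 \log{\left(\frac{3}{2} \right)} + 4 \log{\left(4 \right)}.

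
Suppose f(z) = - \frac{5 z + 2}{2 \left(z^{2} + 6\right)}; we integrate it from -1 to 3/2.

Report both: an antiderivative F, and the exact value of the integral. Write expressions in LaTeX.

Antiderivative: F(z) = - \frac{5 \log{\left(z^{2} + 6 \right)}}{4} - \frac{\sqrt{6} \operatorname{atan}{\left(\frac{\sqrt{6} z}{6} \right)}}{6}; value = - \frac{5 \log{\left(\frac{33}{4} \right)}}{4} - \frac{\sqrt{6} \operatorname{atan}{\left(\frac{\sqrt{6}}{4} \right)}}{6} - \frac{\sqrt{6} \operatorname{atan}{\left(\frac{\sqrt{6}}{6} \right)}}{6} + \frac{5 \log{\left(7 \right)}}{4}

A candidate is checked by its d/dz: the result must match f(z).
F(z) = - \frac{5 \log{\left(z^{2} + 6 \right)}}{4} - \frac{\sqrt{6} \operatorname{atan}{\left(\frac{\sqrt{6} z}{6} \right)}}{6} is an antiderivative of f.
Check: d/dz[- \frac{5 \log{\left(z^{2} + 6 \right)}}{4} - \frac{\sqrt{6} \operatorname{atan}{\left(\frac{\sqrt{6} z}{6} \right)}}{6}] = \frac{- 5 z - 2}{2 z^{2} + 12}, which equals f(z).
F(3/2) = - \frac{5 \log{\left(\frac{33}{4} \right)}}{4} - \frac{\sqrt{6} \operatorname{atan}{\left(\frac{\sqrt{6}}{4} \right)}}{6}; F(-1) = - \frac{5 \log{\left(7 \right)}}{4} + \frac{\sqrt{6} \operatorname{atan}{\left(\frac{\sqrt{6}}{6} \right)}}{6}.
Integral = F(3/2) - F(-1) = - \frac{5 \log{\left(\frac{33}{4} \right)}}{4} - \frac{\sqrt{6} \operatorname{atan}{\left(\frac{\sqrt{6}}{4} \right)}}{6} - \frac{\sqrt{6} \operatorname{atan}{\left(\frac{\sqrt{6}}{6} \right)}}{6} + \frac{5 \log{\left(7 \right)}}{4}.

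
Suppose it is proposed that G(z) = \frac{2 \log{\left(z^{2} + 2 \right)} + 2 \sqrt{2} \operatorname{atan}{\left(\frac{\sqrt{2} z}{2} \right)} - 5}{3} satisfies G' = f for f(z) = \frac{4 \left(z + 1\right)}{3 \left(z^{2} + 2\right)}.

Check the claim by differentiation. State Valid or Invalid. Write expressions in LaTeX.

d/dz[G] = \frac{4 z + 4}{3 z^{2} + 6}
This equals f(z) exactly, so the claim holds.

Valid. The derivative of G reproduces f.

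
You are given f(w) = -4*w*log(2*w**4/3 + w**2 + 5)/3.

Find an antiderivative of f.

An antiderivative is F(w) = (-4*w**2*log(2*w**4/3 + w**2 + 5) + 8*w**2 - 3*log(w**4 + 3*w**2/2 + 15/2) - 2*sqrt(111)*atan(4*sqrt(111)*w**2/111 + sqrt(111)/37))/6.

Any candidate F(w) must reproduce f(w) exactly when differentiated.
Check: d/dw[(-4*w**2*log(2*w**4/3 + w**2 + 5) + 8*w**2 - 3*log(w**4 + 3*w**2/2 + 15/2) - 2*sqrt(111)*atan(4*sqrt(111)*w**2/111 + sqrt(111)/37))/6] = -4*w*log(2*w**4/3 + w**2 + 5)/3 = f(w).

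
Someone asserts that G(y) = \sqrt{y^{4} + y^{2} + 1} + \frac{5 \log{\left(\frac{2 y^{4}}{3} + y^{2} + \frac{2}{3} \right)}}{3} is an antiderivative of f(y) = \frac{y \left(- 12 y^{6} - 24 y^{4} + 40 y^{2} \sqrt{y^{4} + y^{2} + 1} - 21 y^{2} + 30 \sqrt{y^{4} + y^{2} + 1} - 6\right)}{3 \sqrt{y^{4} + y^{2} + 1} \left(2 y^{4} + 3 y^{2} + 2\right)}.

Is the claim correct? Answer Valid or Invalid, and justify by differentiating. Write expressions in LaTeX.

Invalid: d/dy[G] - f = \frac{4 y^{3} \sqrt{y^{4} + y^{2} + 1} + 2 y \sqrt{y^{4} + y^{2} + 1}}{y^{4} + y^{2} + 1}, which is not 0.

d/dy[G] = \frac{12 y^{7} + 24 y^{5} + 40 y^{3} \sqrt{y^{4} + y^{2} + 1} + 21 y^{3} + 30 y \sqrt{y^{4} + y^{2} + 1} + 6 y}{6 y^{4} \sqrt{y^{4} + y^{2} + 1} + 9 y^{2} \sqrt{y^{4} + y^{2} + 1} + 6 \sqrt{y^{4} + y^{2} + 1}}
d/dy[G] - f(y) = \frac{4 y^{3} \sqrt{y^{4} + y^{2} + 1} + 2 y \sqrt{y^{4} + y^{2} + 1}}{y^{4} + y^{2} + 1} != 0.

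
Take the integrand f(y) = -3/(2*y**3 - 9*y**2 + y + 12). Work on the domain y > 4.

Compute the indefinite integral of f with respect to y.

Factor the denominator ((y - 4)*(y + 1)*(2*y - 3)) and decompose: f = 12/(25*(2*y - 3)) - 3/(25*(y + 1)) - 3/(25*(y - 4)); each piece integrates to a log, atan, or power term.
Check: d/dy[3*(2*log(2*y - 3) - log(y**2 - 3*y - 4))/25] = -3/(2*y**3 - 9*y**2 + y + 12) = f(y).

F(y) = 3*(2*log(2*y - 3) - log(y**2 - 3*y - 4))/25 + C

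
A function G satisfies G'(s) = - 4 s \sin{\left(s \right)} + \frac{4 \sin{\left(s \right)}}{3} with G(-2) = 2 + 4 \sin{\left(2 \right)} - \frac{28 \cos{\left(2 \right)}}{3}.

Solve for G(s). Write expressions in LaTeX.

The integrand splits into summands that can be handled one at a time.
A general antiderivative is 4 s \cos{\left(s \right)} - 4 \sin{\left(s \right)} - \frac{4 \cos{\left(s \right)}}{3} + C.
The condition gives C = 2 + 4 \sin{\left(2 \right)} - \frac{28 \cos{\left(2 \right)}}{3} - (4 \sin{\left(2 \right)} - \frac{28 \cos{\left(2 \right)}}{3}) = 2.
So G(s) = \frac{2 \left(6 s \cos{\left(s \right)} - 6 \sin{\left(s \right)} - 2 \cos{\left(s \right)} + 3\right)}{3}.
Check: d/ds[\frac{2 \left(6 s \cos{\left(s \right)} - 6 \sin{\left(s \right)} - 2 \cos{\left(s \right)} + 3\right)}{3}] = - 4 s \sin{\left(s \right)} + \frac{4 \sin{\left(s \right)}}{3} = G'(s).

G(s) = \frac{2 \left(6 s \cos{\left(s \right)} - 6 \sin{\left(s \right)} - 2 \cos{\left(s \right)} + 3\right)}{3}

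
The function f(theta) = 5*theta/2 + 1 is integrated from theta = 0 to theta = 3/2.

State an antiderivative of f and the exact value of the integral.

For F(theta) to be correct the identity F'(theta) - f(theta) = 0 must hold.
F(theta) = theta*(5*theta + 4)/4 is an antiderivative of f.
Check: d/dtheta[theta*(5*theta + 4)/4] = 5*theta/2 + 1 = f(theta).
F(3/2) = 69/16; F(0) = 0.
Integral = F(3/2) - F(0) = 69/16.

Antiderivative: F(theta) = theta*(5*theta + 4)/4; value = 69/16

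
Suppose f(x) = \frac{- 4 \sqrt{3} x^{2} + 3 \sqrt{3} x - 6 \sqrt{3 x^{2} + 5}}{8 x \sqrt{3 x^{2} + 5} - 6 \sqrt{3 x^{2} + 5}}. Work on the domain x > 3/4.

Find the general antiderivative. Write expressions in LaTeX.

Any candidate F(x) must reproduce f(x) exactly when differentiated.
Check: d/dx[- \frac{\sqrt{x^{2} + \frac{5}{3}}}{2} - \frac{3 \log{\left(2 x - \frac{3}{2} \right)}}{4}] = \frac{- 4 \sqrt{3} x^{2} + 3 \sqrt{3} x - 6 \sqrt{3 x^{2} + 5}}{8 x \sqrt{3 x^{2} + 5} - 6 \sqrt{3 x^{2} + 5}} = f(x).

F(x) = - \frac{\sqrt{x^{2} + \frac{5}{3}}}{2} - \frac{3 \log{\left(2 x - \frac{3}{2} \right)}}{4} + C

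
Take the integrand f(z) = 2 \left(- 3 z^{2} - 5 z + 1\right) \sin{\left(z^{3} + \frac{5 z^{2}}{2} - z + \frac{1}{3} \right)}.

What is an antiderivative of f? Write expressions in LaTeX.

An antiderivative is F(z) = 2 \cos{\left(z^{3} + \frac{5 z^{2}}{2} - z + \frac{1}{3} \right)}.

The substitution u = z^{3} + \frac{5 z^{2}}{2} - z + \frac{1}{3} works: f is exactly (dF/du)*(du/dz) for that inner function.
Check: d/dz[2 \cos{\left(z^{3} + \frac{5 z^{2}}{2} - z + \frac{1}{3} \right)}] = - 6 z^{2} \sin{\left(z^{3} + \frac{5 z^{2}}{2} - z + \frac{1}{3} \right)} - 10 z \sin{\left(z^{3} + \frac{5 z^{2}}{2} - z + \frac{1}{3} \right)} + 2 \sin{\left(z^{3} + \frac{5 z^{2}}{2} - z + \frac{1}{3} \right)}, which equals f(z).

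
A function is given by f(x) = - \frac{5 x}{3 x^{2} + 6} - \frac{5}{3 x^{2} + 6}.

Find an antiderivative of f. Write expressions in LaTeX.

An antiderivative is F(x) = - \frac{5 \log{\left(x^{2} + 2 \right)}}{6} - \frac{5 \sqrt{2} \operatorname{atan}{\left(\frac{\sqrt{2} x}{2} \right)}}{6}.

Integrate term by term and add the pieces.
Check: d/dx[- \frac{5 \log{\left(x^{2} + 2 \right)}}{6} - \frac{5 \sqrt{2} \operatorname{atan}{\left(\frac{\sqrt{2} x}{2} \right)}}{6}] = \frac{- 5 x - 5}{3 x^{2} + 6}, which equals f(x).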